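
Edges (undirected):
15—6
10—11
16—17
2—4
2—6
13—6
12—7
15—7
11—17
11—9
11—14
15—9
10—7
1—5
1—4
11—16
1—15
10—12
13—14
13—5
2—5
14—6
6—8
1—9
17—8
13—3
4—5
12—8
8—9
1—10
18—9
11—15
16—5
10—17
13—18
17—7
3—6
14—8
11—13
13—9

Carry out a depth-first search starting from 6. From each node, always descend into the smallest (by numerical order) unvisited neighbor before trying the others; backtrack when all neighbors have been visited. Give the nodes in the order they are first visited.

6 → 2 → 4 → 1 → 5 → 13 → 3 → 9 → 8 → 12 → 7 → 10 → 11 → 14 → 15 → 16 → 17 → 18

Visit 6
6 → 2
2 → 4
4 → 1
1 → 5
5 → 13
13 → 3
13 → 9
9 → 8
8 → 12
12 → 7
7 → 10
10 → 11
11 → 14
11 → 15
11 → 16
16 → 17
9 → 18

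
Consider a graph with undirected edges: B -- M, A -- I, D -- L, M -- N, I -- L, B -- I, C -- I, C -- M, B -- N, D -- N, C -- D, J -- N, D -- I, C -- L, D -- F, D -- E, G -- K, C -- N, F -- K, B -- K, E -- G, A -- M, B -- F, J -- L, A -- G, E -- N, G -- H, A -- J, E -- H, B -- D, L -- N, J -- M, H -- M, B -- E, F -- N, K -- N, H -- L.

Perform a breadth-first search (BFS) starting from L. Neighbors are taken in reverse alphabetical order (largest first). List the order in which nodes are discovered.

L → N → J → I → H → D → C → M → K → F → E → B → A → G

Visit L; enqueue N, J, I, H, D, C → queue [N, J, I, H, D, C]
Visit N; enqueue M, K, F, E, B → queue [J, I, H, D, C, M, K, F, E, B]
Visit J; enqueue A → queue [I, H, D, C, M, K, F, E, B, A]
Visit I → queue [H, D, C, M, K, F, E, B, A]
Visit H; enqueue G → queue [D, C, M, K, F, E, B, A, G]
Visit D → queue [C, M, K, F, E, B, A, G]
Visit C → queue [M, K, F, E, B, A, G]
Visit M → queue [K, F, E, B, A, G]
Visit K → queue [F, E, B, A, G]
Visit F → queue [E, B, A, G]
Visit E → queue [B, A, G]
Visit B → queue [A, G]
Visit A → queue [G]
Visit G → queue []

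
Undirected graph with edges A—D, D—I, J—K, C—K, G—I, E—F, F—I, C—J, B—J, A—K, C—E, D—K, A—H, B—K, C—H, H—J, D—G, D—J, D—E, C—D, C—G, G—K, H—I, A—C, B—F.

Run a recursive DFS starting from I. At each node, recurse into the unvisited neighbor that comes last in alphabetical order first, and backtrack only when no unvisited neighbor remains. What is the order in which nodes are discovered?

Visit I
I → H
H → J
J → K
K → G
G → D
D → E
E → F
F → B
E → C
C → A

I H J K G D E F B C A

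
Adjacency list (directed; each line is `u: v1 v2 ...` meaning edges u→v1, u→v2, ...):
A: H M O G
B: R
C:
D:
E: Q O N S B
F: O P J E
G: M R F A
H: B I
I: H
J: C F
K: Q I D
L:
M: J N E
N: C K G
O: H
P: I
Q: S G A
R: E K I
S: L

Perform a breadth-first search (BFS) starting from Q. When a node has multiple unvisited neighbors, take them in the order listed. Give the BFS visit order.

Visit Q; enqueue S, G, A → queue [S, G, A]
Visit S; enqueue L → queue [G, A, L]
Visit G; enqueue M, R, F → queue [A, L, M, R, F]
Visit A; enqueue H, O → queue [L, M, R, F, H, O]
Visit L → queue [M, R, F, H, O]
Visit M; enqueue J, N, E → queue [R, F, H, O, J, N, E]
Visit R; enqueue K, I → queue [F, H, O, J, N, E, K, I]
Visit F; enqueue P → queue [H, O, J, N, E, K, I, P]
Visit H; enqueue B → queue [O, J, N, E, K, I, P, B]
Visit O → queue [J, N, E, K, I, P, B]
Visit J; enqueue C → queue [N, E, K, I, P, B, C]
Visit N → queue [E, K, I, P, B, C]
Visit E → queue [K, I, P, B, C]
Visit K; enqueue D → queue [I, P, B, C, D]
Visit I → queue [P, B, C, D]
Visit P → queue [B, C, D]
Visit B → queue [C, D]
Visit C → queue [D]
Visit D → queue []

Q S G A L M R F H O J N E K I P B C D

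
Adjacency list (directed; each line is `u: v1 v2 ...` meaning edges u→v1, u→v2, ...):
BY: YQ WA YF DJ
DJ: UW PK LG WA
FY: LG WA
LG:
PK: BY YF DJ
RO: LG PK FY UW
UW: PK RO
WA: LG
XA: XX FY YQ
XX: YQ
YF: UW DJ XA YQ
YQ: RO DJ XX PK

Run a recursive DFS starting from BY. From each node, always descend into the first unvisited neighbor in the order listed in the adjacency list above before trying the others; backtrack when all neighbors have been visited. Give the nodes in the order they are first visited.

BY, YQ, RO, LG, PK, YF, UW, DJ, WA, XA, XX, FY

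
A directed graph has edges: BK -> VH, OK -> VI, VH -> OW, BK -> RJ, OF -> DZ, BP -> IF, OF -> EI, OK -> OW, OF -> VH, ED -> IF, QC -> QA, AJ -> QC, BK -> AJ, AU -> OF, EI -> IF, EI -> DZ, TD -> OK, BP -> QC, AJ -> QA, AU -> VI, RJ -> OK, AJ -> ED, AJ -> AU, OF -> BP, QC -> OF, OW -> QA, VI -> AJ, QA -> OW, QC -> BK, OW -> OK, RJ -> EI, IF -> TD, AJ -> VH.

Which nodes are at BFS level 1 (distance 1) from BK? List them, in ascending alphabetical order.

Level 0: BK
Level 1: AJ, RJ, VH
Level 2: AU, ED, EI, OK, OW, QA, QC
Level 3: DZ, IF, OF, VI
Level 4: BP, TD

AJ, RJ, VH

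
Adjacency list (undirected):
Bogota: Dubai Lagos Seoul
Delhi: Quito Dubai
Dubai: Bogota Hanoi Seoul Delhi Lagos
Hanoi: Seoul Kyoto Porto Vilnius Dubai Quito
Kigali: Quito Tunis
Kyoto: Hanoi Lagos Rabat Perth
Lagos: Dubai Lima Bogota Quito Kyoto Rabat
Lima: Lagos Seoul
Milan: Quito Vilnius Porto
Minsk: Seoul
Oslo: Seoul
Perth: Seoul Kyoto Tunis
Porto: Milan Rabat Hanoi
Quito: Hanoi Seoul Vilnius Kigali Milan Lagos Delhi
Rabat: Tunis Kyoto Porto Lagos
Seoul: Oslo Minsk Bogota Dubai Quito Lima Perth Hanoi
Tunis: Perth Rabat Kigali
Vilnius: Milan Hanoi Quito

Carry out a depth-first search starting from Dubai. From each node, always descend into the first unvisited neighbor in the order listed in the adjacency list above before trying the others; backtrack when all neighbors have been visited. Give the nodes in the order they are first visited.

Dubai -> Bogota -> Lagos -> Lima -> Seoul -> Oslo -> Minsk -> Quito -> Hanoi -> Kyoto -> Rabat -> Tunis -> Perth -> Kigali -> Porto -> Milan -> Vilnius -> Delhi

Visit Dubai
Dubai → Bogota
Bogota → Lagos
Lagos → Lima
Lima → Seoul
Seoul → Oslo
Seoul → Minsk
Seoul → Quito
Quito → Hanoi
Hanoi → Kyoto
Kyoto → Rabat
Rabat → Tunis
Tunis → Perth
Tunis → Kigali
Rabat → Porto
Porto → Milan
Milan → Vilnius
Quito → Delhi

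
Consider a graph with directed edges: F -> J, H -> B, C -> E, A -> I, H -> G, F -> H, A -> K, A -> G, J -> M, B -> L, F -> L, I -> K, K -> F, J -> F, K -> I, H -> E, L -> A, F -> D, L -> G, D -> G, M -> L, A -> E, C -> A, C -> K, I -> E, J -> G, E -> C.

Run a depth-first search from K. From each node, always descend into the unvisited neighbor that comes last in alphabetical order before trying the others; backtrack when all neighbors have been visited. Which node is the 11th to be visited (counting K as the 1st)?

H

Visit K
K → I
I → E
E → C
C → A
A → G
K → F
F → L
F → J
J → M
F → H
H → B
F → D

Visit order: K, I, E, C, A, G, F, L, J, M, H, B, D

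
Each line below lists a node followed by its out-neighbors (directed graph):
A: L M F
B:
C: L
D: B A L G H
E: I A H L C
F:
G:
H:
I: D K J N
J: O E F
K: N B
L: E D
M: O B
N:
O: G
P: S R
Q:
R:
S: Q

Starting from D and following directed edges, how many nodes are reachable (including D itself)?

15

BFS from D visits: D, B, A, L, G, H, M, F, E, O, I, C, K, J, N
Reachable nodes: 15 of 19 total.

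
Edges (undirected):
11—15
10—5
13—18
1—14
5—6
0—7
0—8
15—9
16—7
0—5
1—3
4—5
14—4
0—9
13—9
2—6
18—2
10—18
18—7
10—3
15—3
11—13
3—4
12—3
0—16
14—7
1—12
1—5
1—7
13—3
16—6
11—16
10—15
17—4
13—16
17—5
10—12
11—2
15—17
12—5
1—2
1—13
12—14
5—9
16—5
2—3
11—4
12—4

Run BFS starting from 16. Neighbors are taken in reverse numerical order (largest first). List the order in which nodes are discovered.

16, 13, 11, 7, 6, 5, 0, 18, 9, 3, 1, 15, 4, 2, 14, 17, 12, 10, 8

Visit 16; enqueue 13, 11, 7, 6, 5, 0 → queue [13, 11, 7, 6, 5, 0]
Visit 13; enqueue 18, 9, 3, 1 → queue [11, 7, 6, 5, 0, 18, 9, 3, 1]
Visit 11; enqueue 15, 4, 2 → queue [7, 6, 5, 0, 18, 9, 3, 1, 15, 4, 2]
Visit 7; enqueue 14 → queue [6, 5, 0, 18, 9, 3, 1, 15, 4, 2, 14]
Visit 6 → queue [5, 0, 18, 9, 3, 1, 15, 4, 2, 14]
Visit 5; enqueue 17, 12, 10 → queue [0, 18, 9, 3, 1, 15, 4, 2, 14, 17, 12, 10]
Visit 0; enqueue 8 → queue [18, 9, 3, 1, 15, 4, 2, 14, 17, 12, 10, 8]
Visit 18 → queue [9, 3, 1, 15, 4, 2, 14, 17, 12, 10, 8]
Visit 9 → queue [3, 1, 15, 4, 2, 14, 17, 12, 10, 8]
Visit 3 → queue [1, 15, 4, 2, 14, 17, 12, 10, 8]
Visit 1 → queue [15, 4, 2, 14, 17, 12, 10, 8]
Visit 15 → queue [4, 2, 14, 17, 12, 10, 8]
Visit 4 → queue [2, 14, 17, 12, 10, 8]
Visit 2 → queue [14, 17, 12, 10, 8]
Visit 14 → queue [17, 12, 10, 8]
Visit 17 → queue [12, 10, 8]
Visit 12 → queue [10, 8]
Visit 10 → queue [8]
Visit 8 → queue []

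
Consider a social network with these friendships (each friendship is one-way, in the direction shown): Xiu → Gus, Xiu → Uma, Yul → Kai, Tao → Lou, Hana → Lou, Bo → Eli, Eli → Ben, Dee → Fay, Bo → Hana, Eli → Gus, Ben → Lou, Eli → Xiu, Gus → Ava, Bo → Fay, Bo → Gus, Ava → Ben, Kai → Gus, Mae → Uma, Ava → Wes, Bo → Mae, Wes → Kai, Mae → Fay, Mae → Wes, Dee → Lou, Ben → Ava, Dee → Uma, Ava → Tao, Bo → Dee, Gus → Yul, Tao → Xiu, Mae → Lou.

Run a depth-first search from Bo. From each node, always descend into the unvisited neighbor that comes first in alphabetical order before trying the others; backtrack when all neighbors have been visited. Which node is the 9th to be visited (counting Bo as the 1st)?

Tao

Visit Bo
Bo → Dee
Dee → Fay
Dee → Lou
Dee → Uma
Bo → Eli
Eli → Ben
Ben → Ava
Ava → Tao
Tao → Xiu
Xiu → Gus
Gus → Yul
Yul → Kai
Ava → Wes
Bo → Hana
Bo → Mae

Visit order: Bo, Dee, Fay, Lou, Uma, Eli, Ben, Ava, Tao, Xiu, Gus, Yul, Kai, Wes, Hana, Mae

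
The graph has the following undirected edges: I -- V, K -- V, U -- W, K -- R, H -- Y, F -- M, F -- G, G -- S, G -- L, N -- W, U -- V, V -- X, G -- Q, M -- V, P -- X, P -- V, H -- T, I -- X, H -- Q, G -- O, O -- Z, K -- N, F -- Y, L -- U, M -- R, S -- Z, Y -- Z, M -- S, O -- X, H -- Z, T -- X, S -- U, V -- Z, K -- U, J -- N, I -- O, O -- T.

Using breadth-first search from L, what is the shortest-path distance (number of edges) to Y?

Level 0: L
Level 1: G, U
Level 2: F, K, O, Q, S, V, W
Level 3: H, I, M, N, P, R, T, X, Y, Z
Level 4: J
Y first appears at level 3.

3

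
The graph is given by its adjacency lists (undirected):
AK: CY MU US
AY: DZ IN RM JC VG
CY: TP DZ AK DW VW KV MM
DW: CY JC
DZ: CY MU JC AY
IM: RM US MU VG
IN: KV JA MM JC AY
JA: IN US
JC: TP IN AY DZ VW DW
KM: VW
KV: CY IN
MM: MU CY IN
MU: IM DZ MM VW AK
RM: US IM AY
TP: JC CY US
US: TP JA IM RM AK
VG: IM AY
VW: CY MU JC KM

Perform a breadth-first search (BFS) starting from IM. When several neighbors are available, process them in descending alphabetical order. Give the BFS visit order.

IM, VG, US, RM, MU, AY, TP, JA, AK, VW, MM, DZ, JC, IN, CY, KM, DW, KV

Visit IM; enqueue VG, US, RM, MU → queue [VG, US, RM, MU]
Visit VG; enqueue AY → queue [US, RM, MU, AY]
Visit US; enqueue TP, JA, AK → queue [RM, MU, AY, TP, JA, AK]
Visit RM → queue [MU, AY, TP, JA, AK]
Visit MU; enqueue VW, MM, DZ → queue [AY, TP, JA, AK, VW, MM, DZ]
Visit AY; enqueue JC, IN → queue [TP, JA, AK, VW, MM, DZ, JC, IN]
Visit TP; enqueue CY → queue [JA, AK, VW, MM, DZ, JC, IN, CY]
Visit JA → queue [AK, VW, MM, DZ, JC, IN, CY]
Visit AK → queue [VW, MM, DZ, JC, IN, CY]
Visit VW; enqueue KM → queue [MM, DZ, JC, IN, CY, KM]
Visit MM → queue [DZ, JC, IN, CY, KM]
Visit DZ → queue [JC, IN, CY, KM]
Visit JC; enqueue DW → queue [IN, CY, KM, DW]
Visit IN; enqueue KV → queue [CY, KM, DW, KV]
Visit CY → queue [KM, DW, KV]
Visit KM → queue [DW, KV]
Visit DW → queue [KV]
Visit KV → queue []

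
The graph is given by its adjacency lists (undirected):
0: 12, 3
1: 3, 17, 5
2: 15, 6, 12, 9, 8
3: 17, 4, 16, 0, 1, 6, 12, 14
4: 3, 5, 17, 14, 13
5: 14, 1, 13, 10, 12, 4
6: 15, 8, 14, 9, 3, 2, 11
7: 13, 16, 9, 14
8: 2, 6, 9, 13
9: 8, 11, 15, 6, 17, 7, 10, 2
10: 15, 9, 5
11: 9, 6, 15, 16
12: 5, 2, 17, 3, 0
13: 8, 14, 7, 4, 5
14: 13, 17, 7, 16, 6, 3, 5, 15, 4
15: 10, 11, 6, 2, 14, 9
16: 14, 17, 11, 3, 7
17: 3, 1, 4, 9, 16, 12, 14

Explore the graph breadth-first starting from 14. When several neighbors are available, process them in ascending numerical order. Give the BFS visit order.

14 3 4 5 6 7 13 15 16 17 0 1 12 10 2 8 9 11

Visit 14; enqueue 3, 4, 5, 6, 7, 13, 15, 16, 17 → queue [3, 4, 5, 6, 7, 13, 15, 16, 17]
Visit 3; enqueue 0, 1, 12 → queue [4, 5, 6, 7, 13, 15, 16, 17, 0, 1, 12]
Visit 4 → queue [5, 6, 7, 13, 15, 16, 17, 0, 1, 12]
Visit 5; enqueue 10 → queue [6, 7, 13, 15, 16, 17, 0, 1, 12, 10]
Visit 6; enqueue 2, 8, 9, 11 → queue [7, 13, 15, 16, 17, 0, 1, 12, 10, 2, 8, 9, 11]
Visit 7 → queue [13, 15, 16, 17, 0, 1, 12, 10, 2, 8, 9, 11]
Visit 13 → queue [15, 16, 17, 0, 1, 12, 10, 2, 8, 9, 11]
Visit 15 → queue [16, 17, 0, 1, 12, 10, 2, 8, 9, 11]
Visit 16 → queue [17, 0, 1, 12, 10, 2, 8, 9, 11]
Visit 17 → queue [0, 1, 12, 10, 2, 8, 9, 11]
Visit 0 → queue [1, 12, 10, 2, 8, 9, 11]
Visit 1 → queue [12, 10, 2, 8, 9, 11]
Visit 12 → queue [10, 2, 8, 9, 11]
Visit 10 → queue [2, 8, 9, 11]
Visit 2 → queue [8, 9, 11]
Visit 8 → queue [9, 11]
Visit 9 → queue [11]
Visit 11 → queue []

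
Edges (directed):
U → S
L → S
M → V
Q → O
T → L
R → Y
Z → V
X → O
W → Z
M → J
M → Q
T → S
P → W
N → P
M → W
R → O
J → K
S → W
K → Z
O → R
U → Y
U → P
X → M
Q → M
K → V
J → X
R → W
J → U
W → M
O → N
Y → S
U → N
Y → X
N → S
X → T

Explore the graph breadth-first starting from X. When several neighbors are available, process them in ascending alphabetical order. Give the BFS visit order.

X -> M -> O -> T -> J -> Q -> V -> W -> N -> R -> L -> S -> K -> U -> Z -> P -> Y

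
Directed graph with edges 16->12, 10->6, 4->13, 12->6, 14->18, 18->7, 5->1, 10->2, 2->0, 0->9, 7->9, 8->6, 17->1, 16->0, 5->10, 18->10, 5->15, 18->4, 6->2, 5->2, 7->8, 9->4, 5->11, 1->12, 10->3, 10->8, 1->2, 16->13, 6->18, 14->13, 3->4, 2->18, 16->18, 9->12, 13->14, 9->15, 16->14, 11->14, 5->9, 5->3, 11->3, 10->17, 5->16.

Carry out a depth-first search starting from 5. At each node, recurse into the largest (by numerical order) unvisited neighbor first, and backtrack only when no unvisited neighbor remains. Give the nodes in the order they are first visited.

Visit 5
5 → 16
16 → 18
18 → 10
10 → 17
17 → 1
1 → 12
12 → 6
6 → 2
2 → 0
0 → 9
9 → 15
9 → 4
4 → 13
13 → 14
10 → 8
10 → 3
18 → 7
5 → 11

5, 16, 18, 10, 17, 1, 12, 6, 2, 0, 9, 15, 4, 13, 14, 8, 3, 7, 11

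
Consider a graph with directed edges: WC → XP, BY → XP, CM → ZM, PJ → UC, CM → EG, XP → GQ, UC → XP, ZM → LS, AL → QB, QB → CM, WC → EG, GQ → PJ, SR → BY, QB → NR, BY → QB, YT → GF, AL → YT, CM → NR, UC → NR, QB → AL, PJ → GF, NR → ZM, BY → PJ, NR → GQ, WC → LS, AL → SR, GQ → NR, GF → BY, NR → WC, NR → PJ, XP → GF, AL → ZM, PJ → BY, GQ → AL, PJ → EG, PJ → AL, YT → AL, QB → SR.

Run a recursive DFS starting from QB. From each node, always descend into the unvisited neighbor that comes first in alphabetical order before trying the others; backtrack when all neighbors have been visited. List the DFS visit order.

QB -> AL -> SR -> BY -> PJ -> EG -> GF -> UC -> NR -> GQ -> WC -> LS -> XP -> ZM -> YT -> CM

Visit QB
QB → AL
AL → SR
SR → BY
BY → PJ
PJ → EG
PJ → GF
PJ → UC
UC → NR
NR → GQ
NR → WC
WC → LS
WC → XP
NR → ZM
AL → YT
QB → CM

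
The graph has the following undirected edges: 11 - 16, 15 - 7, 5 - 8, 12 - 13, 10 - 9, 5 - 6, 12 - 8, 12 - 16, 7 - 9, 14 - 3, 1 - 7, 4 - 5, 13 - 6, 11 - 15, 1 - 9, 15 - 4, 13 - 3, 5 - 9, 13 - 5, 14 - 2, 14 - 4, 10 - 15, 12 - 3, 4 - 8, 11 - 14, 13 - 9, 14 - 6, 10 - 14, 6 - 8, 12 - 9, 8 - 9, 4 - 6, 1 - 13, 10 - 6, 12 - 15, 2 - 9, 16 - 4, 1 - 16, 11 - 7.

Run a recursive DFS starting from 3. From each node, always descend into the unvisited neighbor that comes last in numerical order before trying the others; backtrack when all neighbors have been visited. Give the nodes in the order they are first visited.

3 → 14 → 11 → 16 → 12 → 15 → 10 → 9 → 13 → 6 → 8 → 5 → 4 → 1 → 7 → 2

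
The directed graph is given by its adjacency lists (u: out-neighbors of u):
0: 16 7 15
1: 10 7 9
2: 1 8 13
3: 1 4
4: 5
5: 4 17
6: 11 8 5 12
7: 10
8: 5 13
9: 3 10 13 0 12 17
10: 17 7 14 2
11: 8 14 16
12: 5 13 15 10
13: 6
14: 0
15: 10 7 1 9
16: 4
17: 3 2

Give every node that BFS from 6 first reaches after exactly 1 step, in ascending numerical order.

5, 8, 11, 12

Level 0: 6
Level 1: 5, 8, 11, 12
Level 2: 4, 10, 13, 14, 15, 16, 17
Level 3: 0, 1, 2, 3, 7, 9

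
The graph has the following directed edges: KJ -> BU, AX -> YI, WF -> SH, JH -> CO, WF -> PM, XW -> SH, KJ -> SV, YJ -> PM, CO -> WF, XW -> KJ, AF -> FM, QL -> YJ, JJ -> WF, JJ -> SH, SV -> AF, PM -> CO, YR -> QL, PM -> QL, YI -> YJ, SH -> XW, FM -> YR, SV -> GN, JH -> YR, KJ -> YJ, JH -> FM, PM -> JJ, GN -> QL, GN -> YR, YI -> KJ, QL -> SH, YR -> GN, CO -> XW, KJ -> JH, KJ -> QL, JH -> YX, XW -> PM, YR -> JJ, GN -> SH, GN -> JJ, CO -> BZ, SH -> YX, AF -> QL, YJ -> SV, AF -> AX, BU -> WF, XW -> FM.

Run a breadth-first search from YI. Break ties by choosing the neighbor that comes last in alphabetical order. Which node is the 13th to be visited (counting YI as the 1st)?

Visit YI; enqueue YJ, KJ → queue [YJ, KJ]
Visit YJ; enqueue SV, PM → queue [KJ, SV, PM]
Visit KJ; enqueue QL, JH, BU → queue [SV, PM, QL, JH, BU]
Visit SV; enqueue GN, AF → queue [PM, QL, JH, BU, GN, AF]
Visit PM; enqueue JJ, CO → queue [QL, JH, BU, GN, AF, JJ, CO]
Visit QL; enqueue SH → queue [JH, BU, GN, AF, JJ, CO, SH]
Visit JH; enqueue YX, YR, FM → queue [BU, GN, AF, JJ, CO, SH, YX, YR, FM]
Visit BU; enqueue WF → queue [GN, AF, JJ, CO, SH, YX, YR, FM, WF]
Visit GN → queue [AF, JJ, CO, SH, YX, YR, FM, WF]
Visit AF; enqueue AX → queue [JJ, CO, SH, YX, YR, FM, WF, AX]
Visit JJ → queue [CO, SH, YX, YR, FM, WF, AX]
Visit CO; enqueue XW, BZ → queue [SH, YX, YR, FM, WF, AX, XW, BZ]
Visit SH → queue [YX, YR, FM, WF, AX, XW, BZ]
Visit YX → queue [YR, FM, WF, AX, XW, BZ]
Visit YR → queue [FM, WF, AX, XW, BZ]
Visit FM → queue [WF, AX, XW, BZ]
Visit WF → queue [AX, XW, BZ]
Visit AX → queue [XW, BZ]
Visit XW → queue [BZ]
Visit BZ → queue []

Visit order: YI, YJ, KJ, SV, PM, QL, JH, BU, GN, AF, JJ, CO, SH, YX, YR, FM, WF, AX, XW, BZ

SH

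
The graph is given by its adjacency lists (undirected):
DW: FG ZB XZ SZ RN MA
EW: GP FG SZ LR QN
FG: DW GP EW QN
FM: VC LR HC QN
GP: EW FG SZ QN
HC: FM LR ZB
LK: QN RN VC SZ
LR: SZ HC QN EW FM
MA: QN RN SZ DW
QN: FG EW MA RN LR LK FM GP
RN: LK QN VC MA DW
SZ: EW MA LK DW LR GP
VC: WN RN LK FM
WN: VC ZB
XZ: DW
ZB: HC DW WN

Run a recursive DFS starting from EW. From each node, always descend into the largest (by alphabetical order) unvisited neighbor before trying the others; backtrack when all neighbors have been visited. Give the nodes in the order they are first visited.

Visit EW
EW → SZ
SZ → MA
MA → RN
RN → VC
VC → WN
WN → ZB
ZB → HC
HC → LR
LR → QN
QN → LK
QN → GP
GP → FG
FG → DW
DW → XZ
QN → FM

EW, SZ, MA, RN, VC, WN, ZB, HC, LR, QN, LK, GP, FG, DW, XZ, FM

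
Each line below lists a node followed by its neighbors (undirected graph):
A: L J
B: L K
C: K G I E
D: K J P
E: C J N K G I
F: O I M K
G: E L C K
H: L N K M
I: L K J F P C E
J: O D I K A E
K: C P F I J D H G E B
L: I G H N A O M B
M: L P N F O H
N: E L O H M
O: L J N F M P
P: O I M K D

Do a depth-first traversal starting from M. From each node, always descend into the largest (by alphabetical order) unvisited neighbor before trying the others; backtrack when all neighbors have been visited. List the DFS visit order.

M → P → O → N → L → I → K → J → E → G → C → D → A → H → F → B

Visit M
M → P
P → O
O → N
N → L
L → I
I → K
K → J
J → E
E → G
G → C
J → D
J → A
K → H
K → F
K → B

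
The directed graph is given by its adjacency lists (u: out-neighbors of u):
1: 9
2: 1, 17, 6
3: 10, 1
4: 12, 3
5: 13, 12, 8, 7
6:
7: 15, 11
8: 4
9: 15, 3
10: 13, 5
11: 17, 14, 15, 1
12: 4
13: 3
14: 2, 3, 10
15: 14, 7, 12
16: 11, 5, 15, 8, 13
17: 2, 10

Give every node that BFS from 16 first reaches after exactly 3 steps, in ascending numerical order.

2, 9, 10

Level 0: 16
Level 1: 5, 8, 11, 13, 15
Level 2: 1, 3, 4, 7, 12, 14, 17
Level 3: 2, 9, 10
Level 4: 6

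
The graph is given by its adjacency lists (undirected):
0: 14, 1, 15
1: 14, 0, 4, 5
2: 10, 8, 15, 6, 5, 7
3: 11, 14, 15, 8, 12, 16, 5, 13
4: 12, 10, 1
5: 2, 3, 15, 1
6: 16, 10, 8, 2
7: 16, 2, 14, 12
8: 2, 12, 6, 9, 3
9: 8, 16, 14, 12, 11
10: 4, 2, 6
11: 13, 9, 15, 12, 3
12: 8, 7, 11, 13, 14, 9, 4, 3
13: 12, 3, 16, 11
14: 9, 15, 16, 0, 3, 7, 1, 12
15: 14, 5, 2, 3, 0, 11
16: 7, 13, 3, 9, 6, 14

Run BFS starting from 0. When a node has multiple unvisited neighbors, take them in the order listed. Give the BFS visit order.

Visit 0; enqueue 14, 1, 15 → queue [14, 1, 15]
Visit 14; enqueue 9, 16, 3, 7, 12 → queue [1, 15, 9, 16, 3, 7, 12]
Visit 1; enqueue 4, 5 → queue [15, 9, 16, 3, 7, 12, 4, 5]
Visit 15; enqueue 2, 11 → queue [9, 16, 3, 7, 12, 4, 5, 2, 11]
Visit 9; enqueue 8 → queue [16, 3, 7, 12, 4, 5, 2, 11, 8]
Visit 16; enqueue 13, 6 → queue [3, 7, 12, 4, 5, 2, 11, 8, 13, 6]
Visit 3 → queue [7, 12, 4, 5, 2, 11, 8, 13, 6]
Visit 7 → queue [12, 4, 5, 2, 11, 8, 13, 6]
Visit 12 → queue [4, 5, 2, 11, 8, 13, 6]
Visit 4; enqueue 10 → queue [5, 2, 11, 8, 13, 6, 10]
Visit 5 → queue [2, 11, 8, 13, 6, 10]
Visit 2 → queue [11, 8, 13, 6, 10]
Visit 11 → queue [8, 13, 6, 10]
Visit 8 → queue [13, 6, 10]
Visit 13 → queue [6, 10]
Visit 6 → queue [10]
Visit 10 → queue []

0, 14, 1, 15, 9, 16, 3, 7, 12, 4, 5, 2, 11, 8, 13, 6, 10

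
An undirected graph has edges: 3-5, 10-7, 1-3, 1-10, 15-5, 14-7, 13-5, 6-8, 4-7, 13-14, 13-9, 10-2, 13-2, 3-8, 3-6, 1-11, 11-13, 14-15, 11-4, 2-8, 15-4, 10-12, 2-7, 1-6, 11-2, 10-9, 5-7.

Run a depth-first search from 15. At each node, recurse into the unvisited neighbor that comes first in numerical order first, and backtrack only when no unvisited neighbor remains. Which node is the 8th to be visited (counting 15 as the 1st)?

6

Visit 15
15 → 4
4 → 7
7 → 2
2 → 8
8 → 3
3 → 1
1 → 6
1 → 10
10 → 9
9 → 13
13 → 5
13 → 11
13 → 14
10 → 12

Visit order: 15, 4, 7, 2, 8, 3, 1, 6, 10, 9, 13, 5, 11, 14, 12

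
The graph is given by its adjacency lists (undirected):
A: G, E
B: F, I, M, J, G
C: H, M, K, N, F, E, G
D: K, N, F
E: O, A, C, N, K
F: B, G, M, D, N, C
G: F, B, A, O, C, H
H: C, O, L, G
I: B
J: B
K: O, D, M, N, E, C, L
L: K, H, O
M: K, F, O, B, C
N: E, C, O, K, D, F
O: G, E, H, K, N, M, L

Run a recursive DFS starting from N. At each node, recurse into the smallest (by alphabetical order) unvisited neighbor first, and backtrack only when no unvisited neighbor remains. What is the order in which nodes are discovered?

N, C, E, A, G, B, F, D, K, L, H, O, M, I, J

Visit N
N → C
C → E
E → A
A → G
G → B
B → F
F → D
D → K
K → L
L → H
H → O
O → M
B → I
B → J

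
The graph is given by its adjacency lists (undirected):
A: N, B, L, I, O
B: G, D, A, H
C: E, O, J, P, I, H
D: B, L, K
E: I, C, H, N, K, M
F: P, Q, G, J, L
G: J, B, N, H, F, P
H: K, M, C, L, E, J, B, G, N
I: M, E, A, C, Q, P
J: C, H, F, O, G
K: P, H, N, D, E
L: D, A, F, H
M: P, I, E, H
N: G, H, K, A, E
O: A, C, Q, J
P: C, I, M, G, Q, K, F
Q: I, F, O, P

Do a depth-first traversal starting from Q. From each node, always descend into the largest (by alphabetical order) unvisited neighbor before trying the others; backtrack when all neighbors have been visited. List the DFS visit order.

Q, P, M, I, E, N, K, H, L, F, J, O, C, A, B, G, D

Visit Q
Q → P
P → M
M → I
I → E
E → N
N → K
K → H
H → L
L → F
F → J
J → O
O → C
O → A
A → B
B → G
B → D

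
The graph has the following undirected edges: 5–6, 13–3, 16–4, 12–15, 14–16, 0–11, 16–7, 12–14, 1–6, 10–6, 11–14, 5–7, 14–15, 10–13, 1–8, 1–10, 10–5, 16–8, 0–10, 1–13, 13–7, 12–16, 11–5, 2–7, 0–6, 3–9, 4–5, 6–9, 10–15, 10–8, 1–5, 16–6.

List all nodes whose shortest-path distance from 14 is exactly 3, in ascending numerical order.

1, 2, 9, 13

Level 0: 14
Level 1: 11, 12, 15, 16
Level 2: 0, 4, 5, 6, 7, 8, 10
Level 3: 1, 2, 9, 13
Level 4: 3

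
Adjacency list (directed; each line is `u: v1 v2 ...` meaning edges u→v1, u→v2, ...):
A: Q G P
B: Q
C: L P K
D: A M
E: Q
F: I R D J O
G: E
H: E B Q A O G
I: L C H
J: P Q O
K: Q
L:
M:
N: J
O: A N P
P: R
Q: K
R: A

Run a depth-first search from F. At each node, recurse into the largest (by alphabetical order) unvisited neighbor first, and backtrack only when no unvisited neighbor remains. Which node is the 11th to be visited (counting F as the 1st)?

J

Visit F
F → R
R → A
A → Q
Q → K
A → P
A → G
G → E
F → O
O → N
N → J
F → I
I → L
I → H
H → B
I → C
F → D
D → M

Visit order: F, R, A, Q, K, P, G, E, O, N, J, I, L, H, B, C, D, M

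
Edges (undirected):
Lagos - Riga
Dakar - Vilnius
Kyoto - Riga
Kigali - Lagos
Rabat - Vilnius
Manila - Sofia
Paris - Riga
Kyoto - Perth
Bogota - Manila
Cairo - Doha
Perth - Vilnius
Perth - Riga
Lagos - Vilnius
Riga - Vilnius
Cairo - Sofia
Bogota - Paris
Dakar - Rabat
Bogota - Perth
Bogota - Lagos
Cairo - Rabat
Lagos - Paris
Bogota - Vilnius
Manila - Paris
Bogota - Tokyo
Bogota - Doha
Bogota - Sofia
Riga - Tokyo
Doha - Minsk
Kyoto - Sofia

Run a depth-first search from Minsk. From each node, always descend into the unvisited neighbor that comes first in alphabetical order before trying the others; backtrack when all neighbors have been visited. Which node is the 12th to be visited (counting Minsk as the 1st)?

Visit Minsk
Minsk → Doha
Doha → Bogota
Bogota → Lagos
Lagos → Kigali
Lagos → Paris
Paris → Manila
Manila → Sofia
Sofia → Cairo
Cairo → Rabat
Rabat → Dakar
Dakar → Vilnius
Vilnius → Perth
Perth → Kyoto
Kyoto → Riga
Riga → Tokyo

Visit order: Minsk, Doha, Bogota, Lagos, Kigali, Paris, Manila, Sofia, Cairo, Rabat, Dakar, Vilnius, Perth, Kyoto, Riga, Tokyo

Vilnius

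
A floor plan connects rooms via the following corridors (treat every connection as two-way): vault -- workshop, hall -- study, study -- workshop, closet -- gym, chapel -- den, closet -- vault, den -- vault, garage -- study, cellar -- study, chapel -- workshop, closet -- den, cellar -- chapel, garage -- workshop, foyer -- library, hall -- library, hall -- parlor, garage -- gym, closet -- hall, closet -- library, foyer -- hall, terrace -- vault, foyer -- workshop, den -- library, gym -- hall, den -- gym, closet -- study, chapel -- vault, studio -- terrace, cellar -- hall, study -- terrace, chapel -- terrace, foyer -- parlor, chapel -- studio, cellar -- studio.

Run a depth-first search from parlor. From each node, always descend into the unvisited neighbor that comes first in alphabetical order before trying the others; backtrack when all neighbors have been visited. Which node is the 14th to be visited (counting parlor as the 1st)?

Visit parlor
parlor → foyer
foyer → hall
hall → cellar
cellar → chapel
chapel → den
den → closet
closet → gym
gym → garage
garage → study
study → terrace
terrace → studio
terrace → vault
vault → workshop
closet → library

Visit order: parlor, foyer, hall, cellar, chapel, den, closet, gym, garage, study, terrace, studio, vault, workshop, library

workshop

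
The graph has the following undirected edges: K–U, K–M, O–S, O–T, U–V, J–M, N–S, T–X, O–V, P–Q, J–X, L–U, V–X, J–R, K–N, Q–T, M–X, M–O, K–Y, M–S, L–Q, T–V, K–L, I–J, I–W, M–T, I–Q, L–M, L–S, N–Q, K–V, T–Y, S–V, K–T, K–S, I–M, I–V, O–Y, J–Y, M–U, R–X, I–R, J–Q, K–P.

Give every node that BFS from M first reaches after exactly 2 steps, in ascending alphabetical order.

Level 0: M
Level 1: I, J, K, L, O, S, T, U, X
Level 2: N, P, Q, R, V, W, Y

N, P, Q, R, V, W, Y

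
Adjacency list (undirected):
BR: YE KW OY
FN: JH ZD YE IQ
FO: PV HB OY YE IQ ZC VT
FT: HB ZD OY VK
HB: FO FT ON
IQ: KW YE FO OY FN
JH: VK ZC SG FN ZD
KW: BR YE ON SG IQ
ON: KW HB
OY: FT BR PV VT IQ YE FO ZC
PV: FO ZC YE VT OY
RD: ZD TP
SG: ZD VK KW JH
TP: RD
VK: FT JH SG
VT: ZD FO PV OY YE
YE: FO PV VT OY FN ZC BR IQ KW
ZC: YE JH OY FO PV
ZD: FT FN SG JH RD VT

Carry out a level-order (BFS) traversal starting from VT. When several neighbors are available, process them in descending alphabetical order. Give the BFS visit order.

VT ZD YE PV OY FO SG RD JH FT FN ZC KW IQ BR HB VK TP ON

Visit VT; enqueue ZD, YE, PV, OY, FO → queue [ZD, YE, PV, OY, FO]
Visit ZD; enqueue SG, RD, JH, FT, FN → queue [YE, PV, OY, FO, SG, RD, JH, FT, FN]
Visit YE; enqueue ZC, KW, IQ, BR → queue [PV, OY, FO, SG, RD, JH, FT, FN, ZC, KW, IQ, BR]
Visit PV → queue [OY, FO, SG, RD, JH, FT, FN, ZC, KW, IQ, BR]
Visit OY → queue [FO, SG, RD, JH, FT, FN, ZC, KW, IQ, BR]
Visit FO; enqueue HB → queue [SG, RD, JH, FT, FN, ZC, KW, IQ, BR, HB]
Visit SG; enqueue VK → queue [RD, JH, FT, FN, ZC, KW, IQ, BR, HB, VK]
Visit RD; enqueue TP → queue [JH, FT, FN, ZC, KW, IQ, BR, HB, VK, TP]
Visit JH → queue [FT, FN, ZC, KW, IQ, BR, HB, VK, TP]
Visit FT → queue [FN, ZC, KW, IQ, BR, HB, VK, TP]
Visit FN → queue [ZC, KW, IQ, BR, HB, VK, TP]
Visit ZC → queue [KW, IQ, BR, HB, VK, TP]
Visit KW; enqueue ON → queue [IQ, BR, HB, VK, TP, ON]
Visit IQ → queue [BR, HB, VK, TP, ON]
Visit BR → queue [HB, VK, TP, ON]
Visit HB → queue [VK, TP, ON]
Visit VK → queue [TP, ON]
Visit TP → queue [ON]
Visit ON → queue []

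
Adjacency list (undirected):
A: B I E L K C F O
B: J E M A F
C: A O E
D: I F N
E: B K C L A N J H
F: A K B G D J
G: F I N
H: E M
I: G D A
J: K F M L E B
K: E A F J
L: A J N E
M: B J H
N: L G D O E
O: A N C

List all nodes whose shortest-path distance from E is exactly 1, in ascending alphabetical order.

Level 0: E
Level 1: A, B, C, H, J, K, L, N
Level 2: D, F, G, I, M, O

A, B, C, H, J, K, L, N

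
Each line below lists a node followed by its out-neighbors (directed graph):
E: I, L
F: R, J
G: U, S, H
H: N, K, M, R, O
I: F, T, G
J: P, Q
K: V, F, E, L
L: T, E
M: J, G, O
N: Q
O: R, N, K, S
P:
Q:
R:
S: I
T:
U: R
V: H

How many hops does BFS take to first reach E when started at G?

Level 0: G
Level 1: H, S, U
Level 2: I, K, M, N, O, R
Level 3: E, F, J, L, Q, T, V
Level 4: P
E first appears at level 3.

3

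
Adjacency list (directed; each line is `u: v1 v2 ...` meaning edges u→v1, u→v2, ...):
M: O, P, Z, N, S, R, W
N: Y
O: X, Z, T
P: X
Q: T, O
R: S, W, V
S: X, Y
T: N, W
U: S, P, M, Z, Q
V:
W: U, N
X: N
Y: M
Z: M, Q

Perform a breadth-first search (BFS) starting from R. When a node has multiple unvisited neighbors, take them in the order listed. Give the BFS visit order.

R, S, W, V, X, Y, U, N, M, P, Z, Q, O, T

Visit R; enqueue S, W, V → queue [S, W, V]
Visit S; enqueue X, Y → queue [W, V, X, Y]
Visit W; enqueue U, N → queue [V, X, Y, U, N]
Visit V → queue [X, Y, U, N]
Visit X → queue [Y, U, N]
Visit Y; enqueue M → queue [U, N, M]
Visit U; enqueue P, Z, Q → queue [N, M, P, Z, Q]
Visit N → queue [M, P, Z, Q]
Visit M; enqueue O → queue [P, Z, Q, O]
Visit P → queue [Z, Q, O]
Visit Z → queue [Q, O]
Visit Q; enqueue T → queue [O, T]
Visit O → queue [T]
Visit T → queue []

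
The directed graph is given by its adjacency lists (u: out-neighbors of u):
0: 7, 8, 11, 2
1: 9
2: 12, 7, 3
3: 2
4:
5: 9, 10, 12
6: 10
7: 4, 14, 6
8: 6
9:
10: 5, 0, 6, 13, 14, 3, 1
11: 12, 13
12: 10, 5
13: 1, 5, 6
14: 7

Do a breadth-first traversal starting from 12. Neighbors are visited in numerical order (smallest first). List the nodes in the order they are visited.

12 -> 5 -> 10 -> 9 -> 0 -> 1 -> 3 -> 6 -> 13 -> 14 -> 2 -> 7 -> 8 -> 11 -> 4

Visit 12; enqueue 5, 10 → queue [5, 10]
Visit 5; enqueue 9 → queue [10, 9]
Visit 10; enqueue 0, 1, 3, 6, 13, 14 → queue [9, 0, 1, 3, 6, 13, 14]
Visit 9 → queue [0, 1, 3, 6, 13, 14]
Visit 0; enqueue 2, 7, 8, 11 → queue [1, 3, 6, 13, 14, 2, 7, 8, 11]
Visit 1 → queue [3, 6, 13, 14, 2, 7, 8, 11]
Visit 3 → queue [6, 13, 14, 2, 7, 8, 11]
Visit 6 → queue [13, 14, 2, 7, 8, 11]
Visit 13 → queue [14, 2, 7, 8, 11]
Visit 14 → queue [2, 7, 8, 11]
Visit 2 → queue [7, 8, 11]
Visit 7; enqueue 4 → queue [8, 11, 4]
Visit 8 → queue [11, 4]
Visit 11 → queue [4]
Visit 4 → queue []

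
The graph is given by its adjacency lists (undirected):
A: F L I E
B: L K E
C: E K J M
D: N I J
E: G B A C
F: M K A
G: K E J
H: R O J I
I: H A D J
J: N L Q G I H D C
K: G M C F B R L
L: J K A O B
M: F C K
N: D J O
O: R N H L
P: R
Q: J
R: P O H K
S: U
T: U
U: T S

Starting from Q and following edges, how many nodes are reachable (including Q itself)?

18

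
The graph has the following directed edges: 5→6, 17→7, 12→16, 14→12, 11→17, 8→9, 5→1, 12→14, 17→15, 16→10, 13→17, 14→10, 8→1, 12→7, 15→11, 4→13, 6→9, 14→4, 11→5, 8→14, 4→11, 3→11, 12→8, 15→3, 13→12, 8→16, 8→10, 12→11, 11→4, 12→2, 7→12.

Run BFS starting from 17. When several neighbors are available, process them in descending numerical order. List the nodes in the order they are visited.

Visit 17; enqueue 15, 7 → queue [15, 7]
Visit 15; enqueue 11, 3 → queue [7, 11, 3]
Visit 7; enqueue 12 → queue [11, 3, 12]
Visit 11; enqueue 5, 4 → queue [3, 12, 5, 4]
Visit 3 → queue [12, 5, 4]
Visit 12; enqueue 16, 14, 8, 2 → queue [5, 4, 16, 14, 8, 2]
Visit 5; enqueue 6, 1 → queue [4, 16, 14, 8, 2, 6, 1]
Visit 4; enqueue 13 → queue [16, 14, 8, 2, 6, 1, 13]
Visit 16; enqueue 10 → queue [14, 8, 2, 6, 1, 13, 10]
Visit 14 → queue [8, 2, 6, 1, 13, 10]
Visit 8; enqueue 9 → queue [2, 6, 1, 13, 10, 9]
Visit 2 → queue [6, 1, 13, 10, 9]
Visit 6 → queue [1, 13, 10, 9]
Visit 1 → queue [13, 10, 9]
Visit 13 → queue [10, 9]
Visit 10 → queue [9]
Visit 9 → queue []

17 -> 15 -> 7 -> 11 -> 3 -> 12 -> 5 -> 4 -> 16 -> 14 -> 8 -> 2 -> 6 -> 1 -> 13 -> 10 -> 9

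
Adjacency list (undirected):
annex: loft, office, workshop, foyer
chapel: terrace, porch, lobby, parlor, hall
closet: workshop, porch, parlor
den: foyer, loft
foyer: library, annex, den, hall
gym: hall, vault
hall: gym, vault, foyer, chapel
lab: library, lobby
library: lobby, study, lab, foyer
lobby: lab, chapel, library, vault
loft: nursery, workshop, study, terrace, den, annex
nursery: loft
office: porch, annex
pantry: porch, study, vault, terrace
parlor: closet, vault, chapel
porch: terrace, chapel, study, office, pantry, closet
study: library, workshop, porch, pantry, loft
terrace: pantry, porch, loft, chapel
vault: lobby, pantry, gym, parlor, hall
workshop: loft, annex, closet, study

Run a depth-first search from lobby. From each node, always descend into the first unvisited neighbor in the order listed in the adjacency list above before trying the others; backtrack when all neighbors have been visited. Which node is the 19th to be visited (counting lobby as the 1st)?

office

Visit lobby
lobby → lab
lab → library
library → study
study → workshop
workshop → loft
loft → nursery
loft → terrace
terrace → pantry
pantry → porch
porch → chapel
chapel → parlor
parlor → closet
parlor → vault
vault → gym
gym → hall
hall → foyer
foyer → annex
annex → office
foyer → den

Visit order: lobby, lab, library, study, workshop, loft, nursery, terrace, pantry, porch, chapel, parlor, closet, vault, gym, hall, foyer, annex, office, den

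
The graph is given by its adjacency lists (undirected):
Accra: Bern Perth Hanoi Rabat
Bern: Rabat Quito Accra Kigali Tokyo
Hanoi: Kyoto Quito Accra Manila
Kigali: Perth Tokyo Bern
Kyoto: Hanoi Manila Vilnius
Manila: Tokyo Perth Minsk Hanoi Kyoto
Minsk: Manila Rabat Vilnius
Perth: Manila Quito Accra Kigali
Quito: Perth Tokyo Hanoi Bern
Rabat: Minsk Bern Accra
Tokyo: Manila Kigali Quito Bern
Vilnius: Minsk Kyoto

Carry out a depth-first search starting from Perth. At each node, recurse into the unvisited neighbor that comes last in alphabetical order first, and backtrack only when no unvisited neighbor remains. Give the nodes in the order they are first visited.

Perth Quito Tokyo Manila Minsk Vilnius Kyoto Hanoi Accra Rabat Bern Kigali

Visit Perth
Perth → Quito
Quito → Tokyo
Tokyo → Manila
Manila → Minsk
Minsk → Vilnius
Vilnius → Kyoto
Kyoto → Hanoi
Hanoi → Accra
Accra → Rabat
Rabat → Bern
Bern → Kigali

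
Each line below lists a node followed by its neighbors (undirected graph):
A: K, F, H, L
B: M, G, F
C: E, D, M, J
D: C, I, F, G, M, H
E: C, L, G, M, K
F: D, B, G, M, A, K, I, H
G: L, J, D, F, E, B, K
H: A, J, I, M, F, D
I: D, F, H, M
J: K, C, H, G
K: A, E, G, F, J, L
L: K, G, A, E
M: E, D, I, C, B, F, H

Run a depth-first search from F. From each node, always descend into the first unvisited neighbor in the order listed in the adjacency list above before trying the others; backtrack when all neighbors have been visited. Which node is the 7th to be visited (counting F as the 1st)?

Visit F
F → D
D → C
C → E
E → L
L → K
K → A
A → H
H → J
J → G
G → B
B → M
M → I

Visit order: F, D, C, E, L, K, A, H, J, G, B, M, I

A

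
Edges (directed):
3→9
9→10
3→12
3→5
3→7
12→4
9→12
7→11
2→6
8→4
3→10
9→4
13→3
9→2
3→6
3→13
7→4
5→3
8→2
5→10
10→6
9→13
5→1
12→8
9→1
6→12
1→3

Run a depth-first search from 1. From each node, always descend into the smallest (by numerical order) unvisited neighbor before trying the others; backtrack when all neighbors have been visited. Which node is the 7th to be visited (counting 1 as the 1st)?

4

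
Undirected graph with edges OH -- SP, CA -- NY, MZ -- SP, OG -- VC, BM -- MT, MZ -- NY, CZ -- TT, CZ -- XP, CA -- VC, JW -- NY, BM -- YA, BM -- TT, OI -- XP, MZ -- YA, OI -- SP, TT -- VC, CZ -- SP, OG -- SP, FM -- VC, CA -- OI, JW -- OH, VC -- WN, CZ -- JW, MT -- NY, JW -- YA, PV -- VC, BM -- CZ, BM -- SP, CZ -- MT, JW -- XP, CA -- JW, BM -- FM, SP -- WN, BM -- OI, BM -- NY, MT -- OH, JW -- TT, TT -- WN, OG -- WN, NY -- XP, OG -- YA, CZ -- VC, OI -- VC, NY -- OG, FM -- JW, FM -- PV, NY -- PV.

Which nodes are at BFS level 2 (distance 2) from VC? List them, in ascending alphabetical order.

Level 0: VC
Level 1: CA, CZ, FM, OG, OI, PV, TT, WN
Level 2: BM, JW, MT, NY, SP, XP, YA
Level 3: MZ, OH

BM, JW, MT, NY, SP, XP, YA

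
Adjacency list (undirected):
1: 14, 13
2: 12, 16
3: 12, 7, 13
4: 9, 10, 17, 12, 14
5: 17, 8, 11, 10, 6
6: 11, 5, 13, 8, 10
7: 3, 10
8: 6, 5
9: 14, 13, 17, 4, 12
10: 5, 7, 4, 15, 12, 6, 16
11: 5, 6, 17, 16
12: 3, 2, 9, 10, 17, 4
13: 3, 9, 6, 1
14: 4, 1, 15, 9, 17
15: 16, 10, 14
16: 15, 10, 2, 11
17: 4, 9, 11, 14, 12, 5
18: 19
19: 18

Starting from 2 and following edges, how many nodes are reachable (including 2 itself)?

BFS from 2 visits: 2, 12, 16, 3, 9, 10, 17, 4, 15, 11, 7, 13, 14, 5, 6, 1, 8
Reachable nodes: 17 of 19 total.

17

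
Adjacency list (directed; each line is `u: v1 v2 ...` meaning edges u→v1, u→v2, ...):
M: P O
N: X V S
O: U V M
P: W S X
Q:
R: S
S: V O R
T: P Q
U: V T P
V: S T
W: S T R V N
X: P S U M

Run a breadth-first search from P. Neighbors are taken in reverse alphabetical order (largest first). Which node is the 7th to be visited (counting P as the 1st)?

V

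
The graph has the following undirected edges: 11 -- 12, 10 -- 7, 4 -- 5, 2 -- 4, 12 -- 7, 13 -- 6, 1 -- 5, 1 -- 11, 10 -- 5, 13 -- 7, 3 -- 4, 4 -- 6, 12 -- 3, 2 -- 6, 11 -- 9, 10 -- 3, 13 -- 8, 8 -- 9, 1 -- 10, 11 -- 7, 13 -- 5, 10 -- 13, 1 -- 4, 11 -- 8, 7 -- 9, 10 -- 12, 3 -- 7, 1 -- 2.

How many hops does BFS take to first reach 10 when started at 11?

2

Level 0: 11
Level 1: 1, 7, 8, 9, 12
Level 2: 2, 3, 4, 5, 10, 13
Level 3: 6
10 first appears at level 2.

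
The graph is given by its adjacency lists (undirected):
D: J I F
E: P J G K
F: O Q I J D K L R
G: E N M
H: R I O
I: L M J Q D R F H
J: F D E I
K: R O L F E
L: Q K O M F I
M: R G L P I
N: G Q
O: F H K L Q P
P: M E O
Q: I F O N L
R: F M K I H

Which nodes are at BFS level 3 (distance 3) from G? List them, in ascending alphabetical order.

Level 0: G
Level 1: E, M, N
Level 2: I, J, K, L, P, Q, R
Level 3: D, F, H, O

D, F, H, O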